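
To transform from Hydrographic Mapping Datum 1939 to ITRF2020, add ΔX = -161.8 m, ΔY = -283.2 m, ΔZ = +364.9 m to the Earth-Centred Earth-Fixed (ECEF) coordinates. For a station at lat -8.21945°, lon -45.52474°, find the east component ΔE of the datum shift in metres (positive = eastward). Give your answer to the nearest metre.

ΔE = -314 m

The local east axis at (φ, λ) is (−sin λ, cos λ, 0), so ΔE = −sin(-45.52474°)·(-161.8) + cos(-45.52474°)·(-283.2) = -313.86 m.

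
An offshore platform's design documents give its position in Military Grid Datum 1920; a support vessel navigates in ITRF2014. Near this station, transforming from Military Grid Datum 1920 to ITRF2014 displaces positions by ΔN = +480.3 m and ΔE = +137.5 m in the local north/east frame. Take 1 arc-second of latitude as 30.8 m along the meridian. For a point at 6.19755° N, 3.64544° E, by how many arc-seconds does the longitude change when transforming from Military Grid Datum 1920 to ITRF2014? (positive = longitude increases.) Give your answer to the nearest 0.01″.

At latitude 6.19755°, cos φ = 0.994156.
1″ of longitude at this latitude = 30.80 × cos φ = 30.6200 m, so Δλ = 137.5 / 30.6200 = 4.491″.

Δλ = 4.49″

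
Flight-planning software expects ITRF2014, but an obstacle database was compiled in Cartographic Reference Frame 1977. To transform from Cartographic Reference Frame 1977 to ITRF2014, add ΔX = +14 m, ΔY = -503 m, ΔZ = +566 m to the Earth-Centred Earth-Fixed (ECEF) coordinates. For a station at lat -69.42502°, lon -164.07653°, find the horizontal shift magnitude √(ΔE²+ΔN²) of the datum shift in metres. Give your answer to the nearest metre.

581 m

The local east axis at (φ, λ) is (−sin λ, cos λ, 0), so ΔE = −sin(-164.07653°)·14 + cos(-164.07653°)·(-503) = 487.54 m.
The local north axis is (−sin φ cos λ, −sin φ sin λ, cos φ), giving ΔN = -12.604 + 129.197 + 198.911 = 315.50 m.
Horizontal magnitude = √(ΔE² + ΔN²) = √(487.54² + 315.50²) = 580.72 m.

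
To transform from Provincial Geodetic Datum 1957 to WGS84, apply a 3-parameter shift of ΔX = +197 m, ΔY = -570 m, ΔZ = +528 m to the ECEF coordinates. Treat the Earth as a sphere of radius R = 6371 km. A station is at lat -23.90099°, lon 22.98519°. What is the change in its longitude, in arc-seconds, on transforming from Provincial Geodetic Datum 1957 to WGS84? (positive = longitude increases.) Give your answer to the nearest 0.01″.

Δλ = -21.31″

sin φ = -0.405157, cos φ = 0.914247, sin λ = 0.390493, cos λ = 0.920606.
East component: ΔE = −sin λ·ΔX + cos λ·ΔY = −(0.390493)(197) + (0.920606)(-570) = -601.67 m.
1° of latitude spans πR/180 = 111195 m; at latitude φ, 1° of longitude spans that × cos φ = 101659.6 m, so Δλ = -601.67 / 101659.6 × 3600 = -21.307″.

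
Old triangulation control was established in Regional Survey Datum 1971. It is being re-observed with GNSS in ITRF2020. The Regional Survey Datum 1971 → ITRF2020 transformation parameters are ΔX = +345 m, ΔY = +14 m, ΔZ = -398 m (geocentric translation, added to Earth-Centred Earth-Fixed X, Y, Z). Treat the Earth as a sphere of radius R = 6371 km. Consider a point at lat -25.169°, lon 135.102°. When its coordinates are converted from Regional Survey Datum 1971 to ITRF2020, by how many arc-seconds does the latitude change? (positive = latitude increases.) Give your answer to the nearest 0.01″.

Δφ = -14.89″

sin φ = -0.425290, cos φ = 0.905057, sin λ = 0.705847, cos λ = -0.708364.
North component: ΔN = −sin φ cos λ·ΔX − sin φ sin λ·ΔY + cos φ·ΔZ = −(-0.425290)(-0.708364)(345) − (-0.425290)(0.705847)(14) + (0.905057)(-398) = -459.94 m.
1° of latitude spans πR/180 = 111195 m, so Δφ = -459.94 / 111195 × 3600 = -14.891″.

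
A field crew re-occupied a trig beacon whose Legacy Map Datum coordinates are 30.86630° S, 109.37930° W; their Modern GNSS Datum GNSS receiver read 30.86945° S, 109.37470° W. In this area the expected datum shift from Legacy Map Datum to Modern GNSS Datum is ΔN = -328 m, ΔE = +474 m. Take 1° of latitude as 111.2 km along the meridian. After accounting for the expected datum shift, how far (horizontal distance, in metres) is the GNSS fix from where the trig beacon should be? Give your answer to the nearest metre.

Observed coordinate differences: Δφ = -0.00315°, Δλ = +0.00460°.
Converting to metres (1° lat = 111200 m, cos φ = 0.858367): observed ΔN = -350.3 m, observed ΔE = 439.1 m.
Subtracting the expected shift leaves a residual of -350.3 − (-328) = -22.3 m north and 439.1 − (474) = -34.9 m east.
Residual distance = √((-22.3)² + (-34.9)²) = 41.4 m.

41 m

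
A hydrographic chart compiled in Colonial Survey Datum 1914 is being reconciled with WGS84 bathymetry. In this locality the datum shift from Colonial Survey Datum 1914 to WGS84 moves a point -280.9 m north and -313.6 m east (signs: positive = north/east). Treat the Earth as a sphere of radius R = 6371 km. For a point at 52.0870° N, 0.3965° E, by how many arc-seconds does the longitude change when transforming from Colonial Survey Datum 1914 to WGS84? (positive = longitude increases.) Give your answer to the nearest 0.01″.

Δλ = -16.52″

At latitude 52.0870°, cos φ = 0.614464.
One radian of longitude at latitude φ spans R cos φ, so Δλ = ΔE / (R cos φ) = -313.6 / (6371000 × 0.614464) = -8.0107e-05 rad = -16.523″.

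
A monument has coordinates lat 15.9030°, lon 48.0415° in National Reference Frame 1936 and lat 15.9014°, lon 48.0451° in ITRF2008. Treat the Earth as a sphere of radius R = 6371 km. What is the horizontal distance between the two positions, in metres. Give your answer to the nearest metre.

424 m

Δφ = 15.9014° − 15.9030° = -0.0016°; Δλ = 48.0451° − 48.0415° = +0.0036°.
1° along a meridian = πR/180 = 111195 m.
ΔN = Δφ × 111195 = -177.9 m; ΔE = Δλ × 111195 × cos(15.9030°) = +0.0036 × 111195 × 0.961727 = 385.0 m.
Distance = √(ΔE² + ΔN²) = √(385.0² + (-177.9)²) = 424.1 m.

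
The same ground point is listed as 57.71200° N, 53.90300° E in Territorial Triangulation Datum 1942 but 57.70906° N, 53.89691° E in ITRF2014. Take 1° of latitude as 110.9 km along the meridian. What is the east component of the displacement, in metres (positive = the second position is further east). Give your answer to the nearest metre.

Δφ = 57.70906° − 57.71200° = -0.00294°; Δλ = 53.89691° − 53.90300° = -0.00609°.
ΔN = Δφ × 110900 = -326.0 m; ΔE = Δλ × 110900 × cos(57.71200°) = -0.00609 × 110900 × 0.534175 = -360.8 m.

ΔE = -361 m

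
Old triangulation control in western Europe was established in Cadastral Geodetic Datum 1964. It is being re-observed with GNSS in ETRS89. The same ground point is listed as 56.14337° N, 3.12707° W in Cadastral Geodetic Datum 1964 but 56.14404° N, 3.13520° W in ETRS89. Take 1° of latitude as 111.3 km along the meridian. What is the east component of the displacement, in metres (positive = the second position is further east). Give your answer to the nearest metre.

ΔE = -504 m

Δφ = 56.14404° − 56.14337° = +0.00067°; Δλ = -3.13520° − -3.12707° = -0.00813°.
ΔN = Δφ × 111300 = 74.6 m; ΔE = Δλ × 111300 × cos(56.14337°) = -0.00813 × 111300 × 0.557117 = -504.1 m.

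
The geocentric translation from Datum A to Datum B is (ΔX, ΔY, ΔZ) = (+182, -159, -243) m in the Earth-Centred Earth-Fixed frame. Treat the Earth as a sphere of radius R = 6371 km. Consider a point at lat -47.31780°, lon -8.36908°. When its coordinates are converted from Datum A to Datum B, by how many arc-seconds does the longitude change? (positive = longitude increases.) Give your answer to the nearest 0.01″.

sin φ = -0.735125, cos φ = 0.677931, sin λ = -0.145549, cos λ = 0.989351.
East component: ΔE = −sin λ·ΔX + cos λ·ΔY = −(-0.145549)(182) + (0.989351)(-159) = -130.82 m.
1° of latitude spans πR/180 = 111195 m; at latitude φ, 1° of longitude spans that × cos φ = 75382.5 m, so Δλ = -130.82 / 75382.5 × 3600 = -6.247″.

Δλ = -6.25″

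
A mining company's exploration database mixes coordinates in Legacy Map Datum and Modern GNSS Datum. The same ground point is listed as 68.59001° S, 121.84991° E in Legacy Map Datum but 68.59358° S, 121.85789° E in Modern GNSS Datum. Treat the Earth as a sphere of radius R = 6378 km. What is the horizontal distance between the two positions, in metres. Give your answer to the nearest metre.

Δφ = -68.59358° − -68.59001° = -0.00357°; Δλ = 121.85789° − 121.84991° = +0.00798°.
1° along a meridian = πR/180 = 111317 m.
ΔN = Δφ × 111317 = -397.4 m; ΔE = Δλ × 111317 × cos(-68.59001°) = +0.00798 × 111317 × 0.365039 = 324.3 m.
Distance = √(ΔE² + ΔN²) = √(324.3² + (-397.4)²) = 512.9 m.

513 m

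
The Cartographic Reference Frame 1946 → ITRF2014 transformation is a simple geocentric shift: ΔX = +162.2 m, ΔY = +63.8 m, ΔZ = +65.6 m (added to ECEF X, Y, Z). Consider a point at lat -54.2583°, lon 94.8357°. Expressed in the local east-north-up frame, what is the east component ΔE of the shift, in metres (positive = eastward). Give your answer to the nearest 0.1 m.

The local east axis at (φ, λ) is (−sin λ, cos λ, 0), so ΔE = −sin(94.8357°)·162.2 + cos(94.8357°)·63.8 = -167.00 m.

ΔE = -167.0 m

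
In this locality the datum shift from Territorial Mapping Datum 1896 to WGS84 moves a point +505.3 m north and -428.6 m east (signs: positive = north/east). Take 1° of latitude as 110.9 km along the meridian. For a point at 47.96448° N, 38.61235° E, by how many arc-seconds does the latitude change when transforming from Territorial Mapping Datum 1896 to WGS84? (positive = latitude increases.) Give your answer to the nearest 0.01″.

Δφ = 16.40″

1° of latitude = 110.9 km, so Δφ = 505.3 / 110900 = 0.0045564° = 16.403″.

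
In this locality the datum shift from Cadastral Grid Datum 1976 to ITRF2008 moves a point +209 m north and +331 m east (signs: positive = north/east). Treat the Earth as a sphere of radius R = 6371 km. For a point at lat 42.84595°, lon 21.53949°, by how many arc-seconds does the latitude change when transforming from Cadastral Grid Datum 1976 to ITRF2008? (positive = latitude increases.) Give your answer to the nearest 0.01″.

On a sphere of radius R, 1 rad of latitude = R, so Δφ = ΔN / R = 209.0 / 6371000 = 3.2805e-05 rad = 6.766″.

Δφ = 6.77″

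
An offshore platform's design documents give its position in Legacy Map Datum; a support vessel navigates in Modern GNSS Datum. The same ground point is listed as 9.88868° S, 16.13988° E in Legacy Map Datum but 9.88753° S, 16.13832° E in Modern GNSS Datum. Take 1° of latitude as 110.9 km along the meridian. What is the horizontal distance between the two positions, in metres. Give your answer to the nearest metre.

213 m

Δφ = -9.88753° − -9.88868° = +0.00115°; Δλ = 16.13832° − 16.13988° = -0.00156°.
ΔN = Δφ × 110900 = 127.5 m; ΔE = Δλ × 110900 × cos(-9.88868°) = -0.00156 × 110900 × 0.985143 = -170.4 m.
Distance = √(ΔE² + ΔN²) = √((-170.4)² + 127.5²) = 212.9 m.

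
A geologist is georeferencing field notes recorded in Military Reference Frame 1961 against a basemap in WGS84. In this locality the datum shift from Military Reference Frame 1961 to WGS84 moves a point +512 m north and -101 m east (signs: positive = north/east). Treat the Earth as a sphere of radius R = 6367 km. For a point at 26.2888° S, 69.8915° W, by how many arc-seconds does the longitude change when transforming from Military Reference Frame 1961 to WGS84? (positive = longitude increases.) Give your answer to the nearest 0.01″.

At latitude -26.2888°, cos φ = 0.896573.
One radian of longitude at latitude φ spans R cos φ, so Δλ = ΔE / (R cos φ) = -101.0 / (6367000 × 0.896573) = -1.7693e-05 rad = -3.649″.

Δλ = -3.65″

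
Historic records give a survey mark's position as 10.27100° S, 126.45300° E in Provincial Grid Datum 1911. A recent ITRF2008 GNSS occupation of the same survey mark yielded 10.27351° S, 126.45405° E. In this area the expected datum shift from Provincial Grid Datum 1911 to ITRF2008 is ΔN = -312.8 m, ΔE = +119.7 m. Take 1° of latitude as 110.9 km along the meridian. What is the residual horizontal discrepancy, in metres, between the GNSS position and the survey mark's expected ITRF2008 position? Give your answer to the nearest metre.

Observed coordinate differences: Δφ = -0.00251°, Δλ = +0.00105°.
Converting to metres (1° lat = 110900 m, cos φ = 0.983975): observed ΔN = -278.4 m, observed ΔE = 114.6 m.
Subtracting the expected shift leaves a residual of -278.4 − (-312.8) = 34.4 m north and 114.6 − (119.7) = -5.1 m east.
Residual distance = √(34.4² + (-5.1)²) = 34.8 m.

35 m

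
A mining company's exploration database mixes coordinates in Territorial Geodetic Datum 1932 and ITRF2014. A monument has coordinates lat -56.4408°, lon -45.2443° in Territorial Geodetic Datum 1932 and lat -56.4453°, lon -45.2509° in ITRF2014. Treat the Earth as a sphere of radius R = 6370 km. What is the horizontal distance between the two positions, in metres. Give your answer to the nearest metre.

Δφ = -56.4453° − -56.4408° = -0.0045°; Δλ = -45.2509° − -45.2443° = -0.0066°.
1° along a meridian = πR/180 = 111177 m.
ΔN = Δφ × 111177 = -500.3 m; ΔE = Δλ × 111177 × cos(-56.4408°) = -0.0066 × 111177 × 0.552798 = -405.6 m.
Distance = √(ΔE² + ΔN²) = √((-405.6)² + (-500.3)²) = 644.1 m.

644 m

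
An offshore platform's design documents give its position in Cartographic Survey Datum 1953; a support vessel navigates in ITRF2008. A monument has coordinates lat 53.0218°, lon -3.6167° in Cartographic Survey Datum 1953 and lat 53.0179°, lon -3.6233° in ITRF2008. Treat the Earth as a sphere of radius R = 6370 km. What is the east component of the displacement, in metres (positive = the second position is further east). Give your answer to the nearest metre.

ΔE = -441 m

Δφ = 53.0179° − 53.0218° = -0.0039°; Δλ = -3.6233° − -3.6167° = -0.0066°.
1° along a meridian = πR/180 = 111177 m.
ΔN = Δφ × 111177 = -433.6 m; ΔE = Δλ × 111177 × cos(53.0218°) = -0.0066 × 111177 × 0.601511 = -441.4 m.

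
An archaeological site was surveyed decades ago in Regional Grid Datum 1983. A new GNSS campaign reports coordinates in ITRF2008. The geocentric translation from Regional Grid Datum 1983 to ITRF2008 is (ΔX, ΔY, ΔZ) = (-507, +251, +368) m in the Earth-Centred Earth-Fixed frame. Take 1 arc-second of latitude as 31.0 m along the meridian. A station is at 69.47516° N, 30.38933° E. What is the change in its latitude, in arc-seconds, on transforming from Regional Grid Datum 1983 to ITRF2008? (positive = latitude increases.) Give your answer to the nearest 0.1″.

sin φ = 0.936520, cos φ = 0.350613, sin λ = 0.505873, cos λ = 0.862608.
North component: ΔN = −sin φ cos λ·ΔX − sin φ sin λ·ΔY + cos φ·ΔZ = −(0.936520)(0.862608)(-507) − (0.936520)(0.505873)(251) + (0.350613)(368) = 419.69 m.
1° of latitude spans 3600 × 31.00 = 111600 m, so Δφ = 419.69 / 111600 × 3600 = 13.538″.

Δφ = 13.5″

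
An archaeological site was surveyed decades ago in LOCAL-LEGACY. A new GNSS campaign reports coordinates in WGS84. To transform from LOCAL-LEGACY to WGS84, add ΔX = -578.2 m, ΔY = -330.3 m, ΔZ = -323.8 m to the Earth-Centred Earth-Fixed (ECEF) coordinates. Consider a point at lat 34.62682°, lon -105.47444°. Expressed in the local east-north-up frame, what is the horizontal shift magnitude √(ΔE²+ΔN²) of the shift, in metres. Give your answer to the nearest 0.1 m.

711.5 m

At φ = 34.62682°, λ = -105.47444°: sin φ = 0.568229, cos φ = 0.822870, sin λ = -0.963750, cos λ = -0.266808.
ΔE = −sin λ·ΔX + cos λ·ΔY = −(-0.963750)·(-578.2) + (-0.266808)·(-330.3) = -469.11 m.
ΔN = −sin φ cos λ·ΔX − sin φ sin λ·ΔY + cos φ·ΔZ = −(0.568229)(-0.266808)(-578.2) − (0.568229)(-0.963750)(-330.3) + (0.822870)(-323.8) = -534.99 m.
Horizontal magnitude = √(ΔE² + ΔN²) = √((-469.11)² + (-534.99)²) = 711.53 m.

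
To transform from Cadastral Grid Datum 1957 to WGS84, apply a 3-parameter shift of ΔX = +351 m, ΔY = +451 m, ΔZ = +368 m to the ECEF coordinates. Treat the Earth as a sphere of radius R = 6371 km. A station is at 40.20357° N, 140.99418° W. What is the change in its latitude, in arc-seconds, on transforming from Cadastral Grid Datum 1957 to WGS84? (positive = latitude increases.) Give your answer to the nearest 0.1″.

Δφ = 20.7″

sin φ = 0.645505, cos φ = 0.763756, sin λ = -0.629399, cos λ = -0.777082.
North component: ΔN = −sin φ cos λ·ΔX − sin φ sin λ·ΔY + cos φ·ΔZ = −(0.645505)(-0.777082)(351) − (0.645505)(-0.629399)(451) + (0.763756)(368) = 640.36 m.
1° of latitude spans πR/180 = 111195 m, so Δφ = 640.36 / 111195 × 3600 = 20.732″.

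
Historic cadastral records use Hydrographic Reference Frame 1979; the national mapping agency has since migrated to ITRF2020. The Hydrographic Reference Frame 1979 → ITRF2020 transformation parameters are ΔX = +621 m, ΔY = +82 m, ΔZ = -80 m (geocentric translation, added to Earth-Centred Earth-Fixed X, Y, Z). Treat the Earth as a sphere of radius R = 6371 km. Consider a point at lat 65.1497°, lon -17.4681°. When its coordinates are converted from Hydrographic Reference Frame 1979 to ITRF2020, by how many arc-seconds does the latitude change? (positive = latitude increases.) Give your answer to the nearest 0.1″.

sin φ = 0.907409, cos φ = 0.420249, sin λ = -0.300175, cos λ = 0.953884.
North component: ΔN = −sin φ cos λ·ΔX − sin φ sin λ·ΔY + cos φ·ΔZ = −(0.907409)(0.953884)(621) − (0.907409)(-0.300175)(82) + (0.420249)(-80) = -548.80 m.
1° of latitude spans πR/180 = 111195 m, so Δφ = -548.80 / 111195 × 3600 = -17.768″.

Δφ = -17.8″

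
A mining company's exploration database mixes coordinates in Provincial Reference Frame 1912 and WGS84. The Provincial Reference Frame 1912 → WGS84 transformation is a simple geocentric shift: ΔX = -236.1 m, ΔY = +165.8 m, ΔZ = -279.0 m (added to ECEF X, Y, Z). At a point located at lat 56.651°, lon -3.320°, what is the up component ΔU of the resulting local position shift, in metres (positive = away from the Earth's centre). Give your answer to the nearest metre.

ΔU = -368 m

At φ = 56.651°, λ = -3.320°: sin φ = 0.835338, cos φ = 0.549737, sin λ = -0.057913, cos λ = 0.998322.
ΔU = cos φ cos λ·ΔX + cos φ sin λ·ΔY + sin φ·ΔZ = (0.549737)(0.998322)(-236.1) + (0.549737)(-0.057913)(165.8) + (0.835338)(-279.0) = -367.91 m.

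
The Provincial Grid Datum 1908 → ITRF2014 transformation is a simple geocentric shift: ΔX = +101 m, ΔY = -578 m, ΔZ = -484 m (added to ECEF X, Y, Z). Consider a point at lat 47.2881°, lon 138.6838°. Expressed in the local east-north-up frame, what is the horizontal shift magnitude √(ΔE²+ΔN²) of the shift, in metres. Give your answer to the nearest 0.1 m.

At φ = 47.2881°, λ = 138.6838°: sin φ = 0.734774, cos φ = 0.678312, sin λ = 0.660214, cos λ = -0.751077.
ΔE = −sin λ·ΔX + cos λ·ΔY = −(0.660214)·(101) + (-0.751077)·(-578) = 367.44 m.
ΔN = −sin φ cos λ·ΔX − sin φ sin λ·ΔY + cos φ·ΔZ = −(0.734774)(-0.751077)(101) − (0.734774)(0.660214)(-578) + (0.678312)(-484) = 7.83 m.
Horizontal magnitude = √(ΔE² + ΔN²) = √(367.44² + 7.83²) = 367.52 m.

367.5 m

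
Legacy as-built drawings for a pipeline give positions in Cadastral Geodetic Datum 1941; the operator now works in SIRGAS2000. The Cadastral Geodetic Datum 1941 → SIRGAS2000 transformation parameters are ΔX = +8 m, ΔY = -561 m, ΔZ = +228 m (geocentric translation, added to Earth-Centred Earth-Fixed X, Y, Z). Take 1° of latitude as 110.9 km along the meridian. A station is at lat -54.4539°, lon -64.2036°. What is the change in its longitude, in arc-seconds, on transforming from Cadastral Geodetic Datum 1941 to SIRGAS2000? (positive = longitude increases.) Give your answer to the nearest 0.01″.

Δλ = -13.23″

sin φ = -0.813648, cos φ = 0.581358, sin λ = -0.900346, cos λ = 0.435175.
East component: ΔE = −sin λ·ΔX + cos λ·ΔY = −(-0.900346)(8) + (0.435175)(-561) = -236.93 m.
1° of latitude spans 110900 m; at latitude φ, 1° of longitude spans that × cos φ = 64472.6 m, so Δλ = -236.93 / 64472.6 × 3600 = -13.230″.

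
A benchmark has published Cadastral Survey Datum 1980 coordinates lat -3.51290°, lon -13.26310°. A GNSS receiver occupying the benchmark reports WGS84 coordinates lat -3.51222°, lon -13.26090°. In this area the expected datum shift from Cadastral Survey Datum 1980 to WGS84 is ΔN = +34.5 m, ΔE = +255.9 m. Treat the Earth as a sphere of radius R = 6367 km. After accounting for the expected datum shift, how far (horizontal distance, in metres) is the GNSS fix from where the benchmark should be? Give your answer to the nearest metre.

Observed coordinate differences: Δφ = +0.00068°, Δλ = +0.00220°.
Converting to metres (1° lat = 111125 m, cos φ = 0.998121): observed ΔN = 75.6 m, observed ΔE = 244.0 m.
Subtracting the expected shift leaves a residual of 75.6 − (34.5) = 41.1 m north and 244.0 − (255.9) = -11.9 m east.
Residual distance = √(41.1² + (-11.9)²) = 42.8 m.

43 m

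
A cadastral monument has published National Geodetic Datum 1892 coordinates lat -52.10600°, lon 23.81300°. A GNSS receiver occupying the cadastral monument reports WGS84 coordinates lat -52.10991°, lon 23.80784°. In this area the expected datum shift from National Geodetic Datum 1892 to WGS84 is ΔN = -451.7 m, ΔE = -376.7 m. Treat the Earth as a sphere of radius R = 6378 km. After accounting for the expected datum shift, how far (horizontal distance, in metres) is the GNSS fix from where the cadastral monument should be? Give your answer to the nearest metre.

29 m

Observed coordinate differences: Δφ = -0.00391°, Δλ = -0.00516°.
Converting to metres (1° lat = 111317 m, cos φ = 0.614203): observed ΔN = -435.2 m, observed ΔE = -352.8 m.
Subtracting the expected shift leaves a residual of -435.2 − (-451.7) = 16.5 m north and -352.8 − (-376.7) = 23.9 m east.
Residual distance = √(16.5² + 23.9²) = 29.0 m.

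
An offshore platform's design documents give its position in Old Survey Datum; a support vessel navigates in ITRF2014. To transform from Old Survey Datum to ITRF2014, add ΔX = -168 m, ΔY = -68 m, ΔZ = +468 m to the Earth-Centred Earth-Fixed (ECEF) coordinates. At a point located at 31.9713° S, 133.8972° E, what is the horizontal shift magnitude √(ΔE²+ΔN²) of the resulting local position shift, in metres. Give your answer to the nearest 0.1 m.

At φ = -31.9713°, λ = 133.8972°: sin φ = -0.529494, cos φ = 0.848313, sin λ = 0.720585, cos λ = -0.693367.
ΔE = −sin λ·ΔX + cos λ·ΔY = −(0.720585)·(-168) + (-0.693367)·(-68) = 168.21 m.
ΔN = −sin φ cos λ·ΔX − sin φ sin λ·ΔY + cos φ·ΔZ = −(-0.529494)(-0.693367)(-168) − (-0.529494)(0.720585)(-68) + (0.848313)(468) = 432.74 m.
Horizontal magnitude = √(ΔE² + ΔN²) = √(168.21² + 432.74²) = 464.29 m.

464.3 m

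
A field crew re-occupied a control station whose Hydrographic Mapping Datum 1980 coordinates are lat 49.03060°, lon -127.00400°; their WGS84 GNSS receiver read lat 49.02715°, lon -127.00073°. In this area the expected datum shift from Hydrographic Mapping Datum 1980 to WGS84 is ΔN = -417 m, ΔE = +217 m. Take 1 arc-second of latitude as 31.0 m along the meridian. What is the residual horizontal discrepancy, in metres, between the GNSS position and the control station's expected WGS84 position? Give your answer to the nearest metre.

Observed coordinate differences: Δφ = -0.00345°, Δλ = +0.00327°.
Converting to metres (1° lat = 111600 m, cos φ = 0.655656): observed ΔN = -385.0 m, observed ΔE = 239.3 m.
Subtracting the expected shift leaves a residual of -385.0 − (-417) = 32.0 m north and 239.3 − (217) = 22.3 m east.
Residual distance = √(32.0² + 22.3²) = 39.0 m.

39 m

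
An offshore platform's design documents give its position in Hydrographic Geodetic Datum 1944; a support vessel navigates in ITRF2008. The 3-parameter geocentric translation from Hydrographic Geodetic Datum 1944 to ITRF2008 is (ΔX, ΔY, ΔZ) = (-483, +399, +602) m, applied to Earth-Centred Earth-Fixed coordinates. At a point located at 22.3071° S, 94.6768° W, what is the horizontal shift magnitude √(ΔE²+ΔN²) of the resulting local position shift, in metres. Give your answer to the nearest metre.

At φ = -22.3071°, λ = -94.6768°: sin φ = -0.379571, cos φ = 0.925163, sin λ = -0.996670, cos λ = -0.081535.
ΔE = −sin λ·ΔX + cos λ·ΔY = −(-0.996670)·(-483) + (-0.081535)·(399) = -513.92 m.
ΔN = −sin φ cos λ·ΔX − sin φ sin λ·ΔY + cos φ·ΔZ = −(-0.379571)(-0.081535)(-483) − (-0.379571)(-0.996670)(399) + (0.925163)(602) = 420.95 m.
Horizontal magnitude = √(ΔE² + ΔN²) = √((-513.92)² + 420.95²) = 664.32 m.

664 m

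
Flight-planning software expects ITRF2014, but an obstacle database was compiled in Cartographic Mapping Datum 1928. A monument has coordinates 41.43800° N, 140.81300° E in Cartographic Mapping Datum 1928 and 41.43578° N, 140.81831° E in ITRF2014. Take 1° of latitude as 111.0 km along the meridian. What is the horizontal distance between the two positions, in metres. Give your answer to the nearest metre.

506 m

Δφ = 41.43578° − 41.43800° = -0.00222°; Δλ = 140.81831° − 140.81300° = +0.00531°.
ΔN = Δφ × 111000 = -246.4 m; ΔE = Δλ × 111000 × cos(41.43800°) = +0.00531 × 111000 × 0.749672 = 441.9 m.
Distance = √(ΔE² + ΔN²) = √(441.9² + (-246.4)²) = 505.9 m.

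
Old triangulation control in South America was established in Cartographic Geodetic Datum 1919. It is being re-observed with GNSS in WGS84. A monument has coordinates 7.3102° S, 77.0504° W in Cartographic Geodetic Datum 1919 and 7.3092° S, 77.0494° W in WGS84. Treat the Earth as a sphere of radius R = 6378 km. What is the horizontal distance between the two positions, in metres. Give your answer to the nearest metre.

Δφ = -7.3092° − -7.3102° = +0.0010°; Δλ = -77.0494° − -77.0504° = +0.0010°.
1° along a meridian = πR/180 = 111317 m.
ΔN = Δφ × 111317 = 111.3 m; ΔE = Δλ × 111317 × cos(-7.3102°) = +0.0010 × 111317 × 0.991872 = 110.4 m.
Distance = √(ΔE² + ΔN²) = √(110.4² + 111.3²) = 156.8 m.

157 m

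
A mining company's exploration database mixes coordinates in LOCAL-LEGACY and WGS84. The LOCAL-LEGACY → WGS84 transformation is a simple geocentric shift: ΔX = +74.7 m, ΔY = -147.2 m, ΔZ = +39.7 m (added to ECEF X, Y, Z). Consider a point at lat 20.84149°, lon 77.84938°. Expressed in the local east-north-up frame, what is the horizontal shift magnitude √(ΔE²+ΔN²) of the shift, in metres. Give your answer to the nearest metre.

133 m

At φ = 20.84149°, λ = 77.84938°: sin φ = 0.355784, cos φ = 0.934568, sin λ = 0.977598, cos λ = 0.210482.
ΔE = −sin λ·ΔX + cos λ·ΔY = −(0.977598)·(74.7) + (0.210482)·(-147.2) = -104.01 m.
ΔN = −sin φ cos λ·ΔX − sin φ sin λ·ΔY + cos φ·ΔZ = −(0.355784)(0.210482)(74.7) − (0.355784)(0.977598)(-147.2) + (0.934568)(39.7) = 82.71 m.
Horizontal magnitude = √(ΔE² + ΔN²) = √((-104.01)² + 82.71²) = 132.88 m.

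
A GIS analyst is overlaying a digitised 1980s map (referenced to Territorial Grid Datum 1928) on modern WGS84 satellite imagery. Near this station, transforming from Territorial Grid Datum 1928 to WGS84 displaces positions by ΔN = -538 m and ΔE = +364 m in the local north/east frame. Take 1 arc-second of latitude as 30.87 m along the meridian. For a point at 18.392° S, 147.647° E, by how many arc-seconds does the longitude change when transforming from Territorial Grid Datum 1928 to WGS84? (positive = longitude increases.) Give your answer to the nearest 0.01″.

Δλ = 12.43″

At latitude -18.392°, cos φ = 0.948920.
1″ of longitude at this latitude = 30.87 × cos φ = 29.2932 m, so Δλ = 364.0 / 29.2932 = 12.426″.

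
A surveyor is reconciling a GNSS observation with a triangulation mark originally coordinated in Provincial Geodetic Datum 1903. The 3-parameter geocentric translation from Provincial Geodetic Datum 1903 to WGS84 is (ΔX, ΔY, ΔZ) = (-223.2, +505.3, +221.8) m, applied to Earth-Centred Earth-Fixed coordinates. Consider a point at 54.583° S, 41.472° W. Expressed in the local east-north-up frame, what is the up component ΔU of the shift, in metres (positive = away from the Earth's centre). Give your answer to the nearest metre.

ΔU = -472 m

The local up (radial) axis is (cos φ cos λ, cos φ sin λ, sin φ), giving ΔU = -96.919 − 193.930 − 180.757 = -471.61 m.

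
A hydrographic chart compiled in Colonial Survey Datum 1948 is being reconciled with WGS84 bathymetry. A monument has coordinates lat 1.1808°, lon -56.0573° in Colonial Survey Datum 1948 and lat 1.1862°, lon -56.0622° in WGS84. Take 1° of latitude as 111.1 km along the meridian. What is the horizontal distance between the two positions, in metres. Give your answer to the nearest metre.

810 m

Δφ = 1.1862° − 1.1808° = +0.0054°; Δλ = -56.0622° − -56.0573° = -0.0049°.
ΔN = Δφ × 111100 = 599.9 m; ΔE = Δλ × 111100 × cos(1.1808°) = -0.0049 × 111100 × 0.999788 = -544.3 m.
Distance = √(ΔE² + ΔN²) = √((-544.3)² + 599.9²) = 810.0 m.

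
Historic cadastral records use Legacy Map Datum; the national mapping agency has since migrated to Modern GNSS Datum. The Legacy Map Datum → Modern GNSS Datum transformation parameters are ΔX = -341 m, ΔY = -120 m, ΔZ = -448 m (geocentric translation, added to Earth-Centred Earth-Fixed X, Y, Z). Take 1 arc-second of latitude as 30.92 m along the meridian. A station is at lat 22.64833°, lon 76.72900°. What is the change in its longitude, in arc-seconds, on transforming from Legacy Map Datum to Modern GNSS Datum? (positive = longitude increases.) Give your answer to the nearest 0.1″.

Δλ = 10.7″

sin φ = 0.385074, cos φ = 0.922886, sin λ = 0.973295, cos λ = 0.229557.
East component: ΔE = −sin λ·ΔX + cos λ·ΔY = −(0.973295)(-341) + (0.229557)(-120) = 304.35 m.
1° of latitude spans 3600 × 30.92 = 111312 m; at latitude φ, 1° of longitude spans that × cos φ = 102728.3 m, so Δλ = 304.35 / 102728.3 × 3600 = 10.666″.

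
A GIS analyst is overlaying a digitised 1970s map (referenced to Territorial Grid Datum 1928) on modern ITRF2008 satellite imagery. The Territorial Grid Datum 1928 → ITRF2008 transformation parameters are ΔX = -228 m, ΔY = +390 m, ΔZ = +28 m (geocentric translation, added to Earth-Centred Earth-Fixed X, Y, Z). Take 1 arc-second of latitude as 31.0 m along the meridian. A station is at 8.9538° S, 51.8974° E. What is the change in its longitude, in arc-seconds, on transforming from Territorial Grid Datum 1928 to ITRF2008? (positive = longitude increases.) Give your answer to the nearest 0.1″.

sin φ = -0.155638, cos φ = 0.987814, sin λ = 0.786907, cos λ = 0.617072.
East component: ΔE = −sin λ·ΔX + cos λ·ΔY = −(0.786907)(-228) + (0.617072)(390) = 420.07 m.
1° of latitude spans 3600 × 31.00 = 111600 m; at latitude φ, 1° of longitude spans that × cos φ = 110240.1 m, so Δλ = 420.07 / 110240.1 × 3600 = 13.718″.

Δλ = 13.7″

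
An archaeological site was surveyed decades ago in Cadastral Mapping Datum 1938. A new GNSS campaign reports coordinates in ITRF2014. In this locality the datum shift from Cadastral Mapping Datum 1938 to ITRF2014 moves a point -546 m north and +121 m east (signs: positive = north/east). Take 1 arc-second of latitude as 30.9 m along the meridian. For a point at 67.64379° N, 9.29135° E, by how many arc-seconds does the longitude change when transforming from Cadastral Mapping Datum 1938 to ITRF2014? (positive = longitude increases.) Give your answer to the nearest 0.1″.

At latitude 67.64379°, cos φ = 0.380364.
1″ of longitude at this latitude = 30.90 × cos φ = 11.7532 m, so Δλ = 121.0 / 11.7532 = 10.295″.

Δλ = 10.3″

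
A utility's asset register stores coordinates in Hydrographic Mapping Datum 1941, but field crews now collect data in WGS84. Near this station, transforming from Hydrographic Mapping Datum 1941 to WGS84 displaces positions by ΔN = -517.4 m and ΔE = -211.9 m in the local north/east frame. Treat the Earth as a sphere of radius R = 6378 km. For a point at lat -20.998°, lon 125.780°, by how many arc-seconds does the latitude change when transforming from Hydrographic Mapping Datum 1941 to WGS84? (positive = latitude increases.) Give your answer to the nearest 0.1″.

Δφ = -16.7″

On a sphere of radius R, 1 rad of latitude = R, so Δφ = ΔN / R = -517.4 / 6378000 = -8.1123e-05 rad = -16.733″.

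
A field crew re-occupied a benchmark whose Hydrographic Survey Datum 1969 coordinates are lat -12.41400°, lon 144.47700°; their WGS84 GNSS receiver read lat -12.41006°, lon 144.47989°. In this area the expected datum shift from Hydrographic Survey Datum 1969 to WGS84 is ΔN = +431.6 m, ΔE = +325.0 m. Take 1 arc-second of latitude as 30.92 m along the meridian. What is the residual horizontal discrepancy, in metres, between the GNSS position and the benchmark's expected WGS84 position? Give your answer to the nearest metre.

Observed coordinate differences: Δφ = +0.00394°, Δλ = +0.00289°.
Converting to metres (1° lat = 111312 m, cos φ = 0.976620): observed ΔN = 438.6 m, observed ΔE = 314.2 m.
Subtracting the expected shift leaves a residual of 438.6 − (431.6) = 7.0 m north and 314.2 − (325.0) = -10.8 m east.
Residual distance = √(7.0² + (-10.8)²) = 12.9 m.

13 m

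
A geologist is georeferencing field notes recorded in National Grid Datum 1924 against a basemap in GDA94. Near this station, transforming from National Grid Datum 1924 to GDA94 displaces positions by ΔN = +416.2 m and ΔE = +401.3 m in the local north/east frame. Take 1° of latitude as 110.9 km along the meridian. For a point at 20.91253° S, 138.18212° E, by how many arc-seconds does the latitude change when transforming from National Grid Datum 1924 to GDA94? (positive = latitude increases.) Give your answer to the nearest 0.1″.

Δφ = 13.5″

1° of latitude = 110.9 km, so Δφ = 416.2 / 110900 = 0.0037529° = 13.511″.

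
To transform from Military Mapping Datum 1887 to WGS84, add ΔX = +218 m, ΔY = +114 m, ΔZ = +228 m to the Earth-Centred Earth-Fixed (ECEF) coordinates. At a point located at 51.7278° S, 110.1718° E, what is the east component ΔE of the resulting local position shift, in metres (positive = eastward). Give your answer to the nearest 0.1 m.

ΔE = -243.9 m

At φ = -51.7278°, λ = 110.1718°: sin φ = -0.785077, cos φ = 0.619398, sin λ = 0.938663, cos λ = -0.344836.
ΔE = −sin λ·ΔX + cos λ·ΔY = −(0.938663)·(218) + (-0.344836)·(114) = -243.94 m.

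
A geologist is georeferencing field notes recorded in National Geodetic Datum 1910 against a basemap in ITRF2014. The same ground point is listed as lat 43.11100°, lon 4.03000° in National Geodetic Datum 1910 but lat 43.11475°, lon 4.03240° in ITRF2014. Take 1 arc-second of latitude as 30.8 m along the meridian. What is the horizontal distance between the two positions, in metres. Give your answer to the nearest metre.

Δφ = 43.11475° − 43.11100° = +0.00375°; Δλ = 4.03240° − 4.03000° = +0.00240°.
1° of latitude = 3600 × 30.80 = 110880 m.
ΔN = Δφ × 110880 = 415.8 m; ΔE = Δλ × 110880 × cos(43.11100°) = +0.00240 × 110880 × 0.730031 = 194.3 m.
Distance = √(ΔE² + ΔN²) = √(194.3² + 415.8²) = 458.9 m.

459 m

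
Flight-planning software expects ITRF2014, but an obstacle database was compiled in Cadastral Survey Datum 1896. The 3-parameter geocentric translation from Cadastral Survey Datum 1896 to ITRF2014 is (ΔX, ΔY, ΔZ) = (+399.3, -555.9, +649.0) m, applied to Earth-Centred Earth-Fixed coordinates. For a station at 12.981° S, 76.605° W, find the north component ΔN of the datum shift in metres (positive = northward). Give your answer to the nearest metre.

ΔN = 775 m

At φ = -12.981°, λ = -76.605°: sin φ = -0.224628, cos φ = 0.974445, sin λ = -0.972796, cos λ = 0.231663.
ΔN = −sin φ cos λ·ΔX − sin φ sin λ·ΔY + cos φ·ΔZ = −(-0.224628)(0.231663)(399.3) − (-0.224628)(-0.972796)(-555.9) + (0.974445)(649.0) = 774.67 m.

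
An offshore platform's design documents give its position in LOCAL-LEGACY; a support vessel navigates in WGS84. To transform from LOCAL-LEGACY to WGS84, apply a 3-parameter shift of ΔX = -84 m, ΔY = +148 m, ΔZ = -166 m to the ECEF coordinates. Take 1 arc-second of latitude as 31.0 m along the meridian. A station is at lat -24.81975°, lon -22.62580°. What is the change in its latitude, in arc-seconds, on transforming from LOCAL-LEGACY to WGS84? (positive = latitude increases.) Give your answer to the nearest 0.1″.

Δφ = -6.7″

sin φ = -0.419765, cos φ = 0.907633, sin λ = -0.384711, cos λ = 0.923037.
North component: ΔN = −sin φ cos λ·ΔX − sin φ sin λ·ΔY + cos φ·ΔZ = −(-0.419765)(0.923037)(-84) − (-0.419765)(-0.384711)(148) + (0.907633)(-166) = -207.11 m.
1° of latitude spans 3600 × 31.00 = 111600 m, so Δφ = -207.11 / 111600 × 3600 = -6.681″.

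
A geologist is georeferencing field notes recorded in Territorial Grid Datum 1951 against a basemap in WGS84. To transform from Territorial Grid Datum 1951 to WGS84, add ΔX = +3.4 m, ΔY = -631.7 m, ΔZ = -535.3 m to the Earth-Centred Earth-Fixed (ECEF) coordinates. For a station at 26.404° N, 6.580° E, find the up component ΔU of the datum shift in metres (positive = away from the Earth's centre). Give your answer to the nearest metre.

ΔU = -300 m

The local up (radial) axis is (cos φ cos λ, cos φ sin λ, sin φ), giving ΔU = 3.025 − 64.835 − 238.047 = -299.86 m.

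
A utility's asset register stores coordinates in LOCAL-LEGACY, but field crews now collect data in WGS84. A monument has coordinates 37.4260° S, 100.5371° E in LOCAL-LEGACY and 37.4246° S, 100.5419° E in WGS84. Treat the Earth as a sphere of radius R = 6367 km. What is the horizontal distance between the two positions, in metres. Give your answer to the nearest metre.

Δφ = -37.4246° − -37.4260° = +0.0014°; Δλ = 100.5419° − 100.5371° = +0.0048°.
1° along a meridian = πR/180 = 111125 m.
ΔN = Δφ × 111125 = 155.6 m; ΔE = Δλ × 111125 × cos(-37.4260°) = +0.0048 × 111125 × 0.794139 = 423.6 m.
Distance = √(ΔE² + ΔN²) = √(423.6² + 155.6²) = 451.3 m.

451 m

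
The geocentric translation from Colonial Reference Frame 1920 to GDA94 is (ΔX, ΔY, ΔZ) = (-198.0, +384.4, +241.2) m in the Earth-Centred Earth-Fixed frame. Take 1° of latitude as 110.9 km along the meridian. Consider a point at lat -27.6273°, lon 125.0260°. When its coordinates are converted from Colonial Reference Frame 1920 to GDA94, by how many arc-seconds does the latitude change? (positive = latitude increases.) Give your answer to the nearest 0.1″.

Δφ = 13.4″

sin φ = -0.463718, cos φ = 0.885983, sin λ = 0.818892, cos λ = -0.573948.
North component: ΔN = −sin φ cos λ·ΔX − sin φ sin λ·ΔY + cos φ·ΔZ = −(-0.463718)(-0.573948)(-198.0) − (-0.463718)(0.818892)(384.4) + (0.885983)(241.2) = 412.37 m.
1° of latitude spans 110900 m, so Δφ = 412.37 / 110900 × 3600 = 13.386″.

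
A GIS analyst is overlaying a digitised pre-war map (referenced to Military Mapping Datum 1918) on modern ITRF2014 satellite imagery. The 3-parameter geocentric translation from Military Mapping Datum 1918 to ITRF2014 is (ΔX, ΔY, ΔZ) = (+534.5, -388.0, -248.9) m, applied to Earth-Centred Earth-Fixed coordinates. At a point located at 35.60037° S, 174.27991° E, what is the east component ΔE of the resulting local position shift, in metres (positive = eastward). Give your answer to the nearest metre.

ΔE = 333 m

At φ = -35.60037°, λ = 174.27991°: sin φ = -0.582128, cos φ = 0.813097, sin λ = 0.099669, cos λ = -0.995021.
ΔE = −sin λ·ΔX + cos λ·ΔY = −(0.099669)·(534.5) + (-0.995021)·(-388.0) = 332.80 m.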